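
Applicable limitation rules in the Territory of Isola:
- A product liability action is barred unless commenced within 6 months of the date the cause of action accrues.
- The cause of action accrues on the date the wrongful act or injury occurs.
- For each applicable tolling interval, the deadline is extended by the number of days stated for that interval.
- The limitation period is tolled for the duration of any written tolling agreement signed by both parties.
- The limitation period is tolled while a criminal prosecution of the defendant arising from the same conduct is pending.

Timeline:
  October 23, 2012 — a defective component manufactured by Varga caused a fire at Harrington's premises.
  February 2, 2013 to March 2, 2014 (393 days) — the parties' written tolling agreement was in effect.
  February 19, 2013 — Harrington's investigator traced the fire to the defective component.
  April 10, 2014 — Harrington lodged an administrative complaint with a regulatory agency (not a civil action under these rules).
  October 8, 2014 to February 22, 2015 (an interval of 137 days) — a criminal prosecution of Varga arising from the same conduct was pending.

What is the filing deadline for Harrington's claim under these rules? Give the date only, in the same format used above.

May 21, 2014

The claim accrued on October 23, 2012, when the wrongful act occurred; under the stated occurrence rule the February 19, 2013 discovery does not delay accrual.
6 months from October 23, 2012 is April 23, 2013.
Because the written tolling agreement ran from February 2, 2013 to March 2, 2014, the deadline is extended by 393 days to May 21, 2014.
By the time the pending criminal prosecution began on October 8, 2014, the limitation period had already expired on May 21, 2014; that interval cannot revive it.
Nothing else in the chronology tolls or restarts the period.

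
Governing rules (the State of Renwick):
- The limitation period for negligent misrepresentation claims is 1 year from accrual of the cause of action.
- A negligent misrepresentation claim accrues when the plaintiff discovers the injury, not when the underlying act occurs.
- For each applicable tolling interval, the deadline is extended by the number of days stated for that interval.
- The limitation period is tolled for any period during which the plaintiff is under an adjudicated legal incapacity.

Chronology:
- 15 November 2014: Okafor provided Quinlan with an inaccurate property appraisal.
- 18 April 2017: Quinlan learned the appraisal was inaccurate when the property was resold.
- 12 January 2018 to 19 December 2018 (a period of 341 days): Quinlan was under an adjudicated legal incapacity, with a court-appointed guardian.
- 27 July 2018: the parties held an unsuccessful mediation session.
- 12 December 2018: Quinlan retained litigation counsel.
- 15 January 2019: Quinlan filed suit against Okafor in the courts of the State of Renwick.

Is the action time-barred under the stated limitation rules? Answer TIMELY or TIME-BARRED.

The claim did not accrue until Quinlan discovered the injury on 18 April 2017; the 15 November 2014 act date does not start the clock under the stated rule.
Adding the 1 year base period to 18 April 2017 gives a deadline of 18 April 2018, before any tolling.
The period was tolled for 341 days by the plaintiff's legal incapacity (12 January 2018 to 19 December 2018), pushing the deadline to 25 March 2019.
None of the other events listed affects the running of the period under the stated rules.
Quinlan filed on 15 January 2019, before the 25 March 2019 deadline, so the action is timely.

TIMELY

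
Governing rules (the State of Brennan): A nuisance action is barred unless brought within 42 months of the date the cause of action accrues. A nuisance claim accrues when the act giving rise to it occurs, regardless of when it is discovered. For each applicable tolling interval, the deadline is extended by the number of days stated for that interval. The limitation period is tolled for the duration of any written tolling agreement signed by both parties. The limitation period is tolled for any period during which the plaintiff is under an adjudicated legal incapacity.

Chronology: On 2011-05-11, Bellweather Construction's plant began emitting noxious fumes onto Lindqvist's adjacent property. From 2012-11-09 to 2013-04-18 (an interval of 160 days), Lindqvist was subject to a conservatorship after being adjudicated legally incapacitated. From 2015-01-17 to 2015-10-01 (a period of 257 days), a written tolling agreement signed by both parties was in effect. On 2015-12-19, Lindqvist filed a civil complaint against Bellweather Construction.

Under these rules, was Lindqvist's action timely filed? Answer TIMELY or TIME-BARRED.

TIMELY

The limitation period began to run on 2011-05-11.
42 months from 2011-05-11 is 2014-11-11.
The period was tolled for 160 days by the plaintiff's legal incapacity (2012-11-09 to 2013-04-18), pushing the deadline to 2015-04-20.
Because the written tolling agreement ran from 2015-01-17 to 2015-10-01, the deadline is extended by 257 days to 2016-01-02.
Lindqvist filed on 2015-12-19, before the 2016-01-02 deadline, so the action is timely.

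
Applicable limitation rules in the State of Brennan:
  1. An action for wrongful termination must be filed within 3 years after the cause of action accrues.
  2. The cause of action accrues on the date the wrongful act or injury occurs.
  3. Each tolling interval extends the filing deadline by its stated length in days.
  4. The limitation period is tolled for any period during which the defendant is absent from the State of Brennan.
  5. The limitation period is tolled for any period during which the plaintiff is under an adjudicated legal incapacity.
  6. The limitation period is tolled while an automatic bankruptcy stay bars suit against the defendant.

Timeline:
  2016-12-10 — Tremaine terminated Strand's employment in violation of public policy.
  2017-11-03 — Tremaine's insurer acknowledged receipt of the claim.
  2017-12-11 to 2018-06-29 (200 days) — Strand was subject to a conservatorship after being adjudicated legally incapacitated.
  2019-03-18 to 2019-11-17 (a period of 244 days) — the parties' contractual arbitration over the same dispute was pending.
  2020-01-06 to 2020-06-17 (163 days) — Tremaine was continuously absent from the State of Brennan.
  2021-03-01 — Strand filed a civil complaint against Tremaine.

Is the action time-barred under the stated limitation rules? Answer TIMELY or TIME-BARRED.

TIME-BARRED

The limitation period began to run on 2016-12-10.
Adding the 3 years base period to 2016-12-10 gives a deadline of 2019-12-10, before any tolling.
Because the plaintiff's legal incapacity ran from 2017-12-11 to 2018-06-29, the deadline is extended by 200 days to 2020-06-27.
The period was tolled for 163 days by the defendant's absence from the jurisdiction (2020-01-06 to 2020-06-17), pushing the deadline to 2020-12-07.
No stated provision tolls the period for a pending arbitration, so the interval from 2019-03-18 to 2019-11-17 has no effect on the deadline.
Nothing else in the chronology tolls or restarts the period.
Filing on 2021-03-01 missed the 2020-12-07 deadline — the action is time-barred.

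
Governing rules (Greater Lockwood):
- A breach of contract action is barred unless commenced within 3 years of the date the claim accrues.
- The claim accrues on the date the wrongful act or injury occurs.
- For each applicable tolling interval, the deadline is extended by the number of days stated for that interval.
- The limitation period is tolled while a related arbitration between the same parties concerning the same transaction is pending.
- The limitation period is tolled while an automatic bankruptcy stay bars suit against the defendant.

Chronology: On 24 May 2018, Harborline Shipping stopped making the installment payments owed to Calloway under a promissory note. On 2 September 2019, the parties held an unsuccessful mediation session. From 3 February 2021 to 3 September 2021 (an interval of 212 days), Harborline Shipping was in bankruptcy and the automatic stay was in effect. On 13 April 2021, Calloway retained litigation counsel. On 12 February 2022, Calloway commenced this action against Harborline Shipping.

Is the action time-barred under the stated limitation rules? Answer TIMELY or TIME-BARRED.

TIME-BARRED

The claim accrued on 24 May 2018, when the wrongful act occurred.
3 years from 24 May 2018 is 24 May 2021.
The period was tolled for 212 days by the automatic bankruptcy stay (3 February 2021 to 3 September 2021), pushing the deadline to 22 December 2021.
None of the other events listed affects the running of the period under the stated rules.
Filing on 12 February 2022 missed the 22 December 2021 deadline — the action is time-barred.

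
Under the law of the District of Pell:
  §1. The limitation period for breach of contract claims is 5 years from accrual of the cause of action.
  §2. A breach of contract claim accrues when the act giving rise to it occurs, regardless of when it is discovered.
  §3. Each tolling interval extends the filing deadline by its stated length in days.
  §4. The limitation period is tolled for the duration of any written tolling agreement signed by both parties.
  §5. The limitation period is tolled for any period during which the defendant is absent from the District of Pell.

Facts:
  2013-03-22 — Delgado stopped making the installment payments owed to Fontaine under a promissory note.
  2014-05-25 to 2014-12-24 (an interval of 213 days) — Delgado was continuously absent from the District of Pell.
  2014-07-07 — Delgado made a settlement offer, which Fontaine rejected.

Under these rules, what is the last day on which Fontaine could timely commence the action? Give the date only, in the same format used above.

The limitation period began to run on 2013-03-22.
5 years from 2013-03-22 is 2018-03-22.
The defendant's absence from the jurisdiction from 2014-05-25 to 2014-12-24 tolled the period for 213 days, extending the deadline to 2018-10-21.
None of the other events listed affects the running of the period under the stated rules.

2018-10-21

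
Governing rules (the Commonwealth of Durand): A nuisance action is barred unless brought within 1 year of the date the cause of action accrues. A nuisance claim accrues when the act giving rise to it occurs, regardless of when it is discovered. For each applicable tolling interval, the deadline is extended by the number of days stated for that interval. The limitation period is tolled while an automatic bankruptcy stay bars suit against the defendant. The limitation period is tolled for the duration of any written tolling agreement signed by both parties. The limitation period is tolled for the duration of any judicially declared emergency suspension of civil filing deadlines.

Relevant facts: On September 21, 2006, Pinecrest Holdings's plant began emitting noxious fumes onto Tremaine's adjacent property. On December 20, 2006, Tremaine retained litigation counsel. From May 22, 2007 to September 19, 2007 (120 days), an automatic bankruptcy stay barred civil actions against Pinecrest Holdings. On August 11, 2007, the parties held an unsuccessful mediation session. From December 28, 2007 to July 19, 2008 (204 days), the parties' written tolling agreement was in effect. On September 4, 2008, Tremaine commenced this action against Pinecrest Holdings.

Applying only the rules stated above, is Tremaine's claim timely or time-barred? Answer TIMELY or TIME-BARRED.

The limitation period began to run on September 21, 2006.
1 year from September 21, 2006 is September 21, 2007.
The automatic bankruptcy stay from May 22, 2007 to September 19, 2007 tolled the period for 120 days, extending the deadline to January 19, 2008.
The period was tolled for 204 days by the written tolling agreement (December 28, 2007 to July 19, 2008), pushing the deadline to August 10, 2008.
None of the other events listed affects the running of the period under the stated rules.
Tremaine filed on September 4, 2008, after the August 10, 2008 deadline, so the action is time-barred.

TIME-BARRED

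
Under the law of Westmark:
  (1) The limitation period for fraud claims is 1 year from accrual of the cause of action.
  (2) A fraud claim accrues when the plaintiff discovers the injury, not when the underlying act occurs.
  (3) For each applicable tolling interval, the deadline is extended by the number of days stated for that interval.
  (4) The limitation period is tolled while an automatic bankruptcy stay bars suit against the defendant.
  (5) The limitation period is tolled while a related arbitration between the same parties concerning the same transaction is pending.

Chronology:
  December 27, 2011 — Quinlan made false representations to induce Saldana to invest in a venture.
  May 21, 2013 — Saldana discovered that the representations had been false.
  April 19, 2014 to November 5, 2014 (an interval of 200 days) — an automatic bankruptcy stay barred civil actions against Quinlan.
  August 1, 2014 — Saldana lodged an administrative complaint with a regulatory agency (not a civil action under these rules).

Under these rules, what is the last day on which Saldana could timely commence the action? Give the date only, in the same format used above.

December 7, 2014

Accrual is tied to discovery, so the period began on May 21, 2013 rather than on December 27, 2011 when the act occurred.
1 year from May 21, 2013 is May 21, 2014.
The period was tolled for 200 days by the automatic bankruptcy stay (April 19, 2014 to November 5, 2014), pushing the deadline to December 7, 2014.
The other events in the timeline have no effect on the limitation period under the stated rules.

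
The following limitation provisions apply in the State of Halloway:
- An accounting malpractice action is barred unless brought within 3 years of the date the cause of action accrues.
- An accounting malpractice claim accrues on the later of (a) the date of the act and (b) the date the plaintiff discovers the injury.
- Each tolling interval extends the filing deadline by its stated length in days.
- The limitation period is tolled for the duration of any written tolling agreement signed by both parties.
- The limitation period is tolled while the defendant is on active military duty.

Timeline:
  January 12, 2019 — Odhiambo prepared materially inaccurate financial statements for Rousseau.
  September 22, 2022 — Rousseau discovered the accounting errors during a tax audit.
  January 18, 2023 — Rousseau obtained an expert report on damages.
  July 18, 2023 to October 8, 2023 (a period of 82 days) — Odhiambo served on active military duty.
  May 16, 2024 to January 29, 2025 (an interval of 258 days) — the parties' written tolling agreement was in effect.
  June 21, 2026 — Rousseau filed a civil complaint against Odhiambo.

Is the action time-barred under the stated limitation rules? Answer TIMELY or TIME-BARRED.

TIMELY

Because discovery on September 22, 2022 post-dates the January 12, 2019 act, accrual under the later-of rule falls on September 22, 2022.
The untolled deadline — 3 years after September 22, 2022 — is September 22, 2025.
Because the defendant's active military service ran from July 18, 2023 to October 8, 2023, the deadline is extended by 82 days to December 13, 2025.
The period was tolled for 258 days by the written tolling agreement (May 16, 2024 to January 29, 2025), pushing the deadline to August 28, 2026.
Nothing else in the chronology tolls or restarts the period.
The June 21, 2026 filing precedes the August 28, 2026 deadline; the claim is timely.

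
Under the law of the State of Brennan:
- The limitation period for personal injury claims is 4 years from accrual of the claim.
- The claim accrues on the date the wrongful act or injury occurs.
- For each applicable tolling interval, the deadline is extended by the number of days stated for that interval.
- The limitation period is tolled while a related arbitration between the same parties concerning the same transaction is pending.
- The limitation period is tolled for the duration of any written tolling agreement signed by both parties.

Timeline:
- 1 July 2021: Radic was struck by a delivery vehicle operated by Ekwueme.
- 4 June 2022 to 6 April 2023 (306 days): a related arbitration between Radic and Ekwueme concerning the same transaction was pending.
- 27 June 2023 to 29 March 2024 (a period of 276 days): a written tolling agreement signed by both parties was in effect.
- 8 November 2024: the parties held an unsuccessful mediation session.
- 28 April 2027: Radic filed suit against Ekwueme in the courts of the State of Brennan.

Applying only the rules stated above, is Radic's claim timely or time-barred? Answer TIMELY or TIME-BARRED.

TIME-BARRED

The claim accrued on 1 July 2021, when the wrongful act occurred.
The untolled deadline — 4 years after 1 July 2021 — is 1 July 2025.
The period was tolled for 306 days by the pending related arbitration (4 June 2022 to 6 April 2023), pushing the deadline to 3 May 2026.
Because the written tolling agreement ran from 27 June 2023 to 29 March 2024, the deadline is extended by 276 days to 3 February 2027.
None of the other events listed affects the running of the period under the stated rules.
Radic filed on 28 April 2027, after the 3 February 2027 deadline, so the action is time-barred.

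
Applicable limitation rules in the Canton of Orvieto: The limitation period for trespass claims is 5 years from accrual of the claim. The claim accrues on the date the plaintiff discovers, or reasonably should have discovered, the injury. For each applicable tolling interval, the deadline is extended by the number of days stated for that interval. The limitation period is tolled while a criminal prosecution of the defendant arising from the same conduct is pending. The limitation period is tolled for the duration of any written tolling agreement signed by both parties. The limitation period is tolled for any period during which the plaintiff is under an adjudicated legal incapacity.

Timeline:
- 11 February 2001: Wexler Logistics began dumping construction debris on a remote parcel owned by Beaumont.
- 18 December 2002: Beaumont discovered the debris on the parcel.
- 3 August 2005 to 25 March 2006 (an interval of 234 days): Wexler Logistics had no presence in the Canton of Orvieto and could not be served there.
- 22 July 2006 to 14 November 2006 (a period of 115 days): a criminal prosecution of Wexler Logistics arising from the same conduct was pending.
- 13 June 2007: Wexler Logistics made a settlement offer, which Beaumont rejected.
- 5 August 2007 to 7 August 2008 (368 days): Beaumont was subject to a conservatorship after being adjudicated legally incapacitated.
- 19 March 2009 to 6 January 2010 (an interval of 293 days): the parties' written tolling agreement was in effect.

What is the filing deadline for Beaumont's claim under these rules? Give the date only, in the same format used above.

1 February 2010

The claim did not accrue until Beaumont discovered the injury on 18 December 2002; the 11 February 2001 act date does not start the clock under the stated rule.
Adding the 5 years base period to 18 December 2002 gives a deadline of 18 December 2007, before any tolling.
The period was tolled for 115 days by the pending criminal prosecution (22 July 2006 to 14 November 2006), pushing the deadline to 11 April 2008.
The plaintiff's legal incapacity from 5 August 2007 to 7 August 2008 tolled the period for 368 days, extending the deadline to 14 April 2009.
Because the written tolling agreement ran from 19 March 2009 to 6 January 2010, the deadline is extended by 293 days to 1 February 2010.
No stated provision tolls the period for the defendant's absence, so the interval from 3 August 2005 to 25 March 2006 has no effect on the deadline.
The other events in the timeline have no effect on the limitation period under the stated rules.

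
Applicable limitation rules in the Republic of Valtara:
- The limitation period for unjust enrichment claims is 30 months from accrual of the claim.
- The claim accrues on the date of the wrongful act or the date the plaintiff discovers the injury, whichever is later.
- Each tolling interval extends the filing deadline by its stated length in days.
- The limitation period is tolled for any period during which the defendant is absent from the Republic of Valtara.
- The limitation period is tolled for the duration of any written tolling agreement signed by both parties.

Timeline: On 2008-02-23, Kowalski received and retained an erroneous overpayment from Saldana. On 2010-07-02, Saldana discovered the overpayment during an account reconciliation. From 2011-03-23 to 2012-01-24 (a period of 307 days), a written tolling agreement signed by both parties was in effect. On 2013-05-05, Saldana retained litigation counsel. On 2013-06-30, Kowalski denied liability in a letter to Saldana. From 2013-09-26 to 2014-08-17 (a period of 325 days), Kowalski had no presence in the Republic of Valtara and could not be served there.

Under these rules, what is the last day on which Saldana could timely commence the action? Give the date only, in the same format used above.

Taking the later of the act (2008-02-23) and discovery (2010-07-02), the claim accrued on 2010-07-02.
The untolled deadline — 30 months after 2010-07-02 — is 2013-01-02.
The period was tolled for 307 days by the written tolling agreement (2011-03-23 to 2012-01-24), pushing the deadline to 2013-11-05.
Because the defendant's absence from the jurisdiction ran from 2013-09-26 to 2014-08-17, the deadline is extended by 325 days to 2014-09-26.
The other events in the timeline have no effect on the limitation period under the stated rules.

2014-09-26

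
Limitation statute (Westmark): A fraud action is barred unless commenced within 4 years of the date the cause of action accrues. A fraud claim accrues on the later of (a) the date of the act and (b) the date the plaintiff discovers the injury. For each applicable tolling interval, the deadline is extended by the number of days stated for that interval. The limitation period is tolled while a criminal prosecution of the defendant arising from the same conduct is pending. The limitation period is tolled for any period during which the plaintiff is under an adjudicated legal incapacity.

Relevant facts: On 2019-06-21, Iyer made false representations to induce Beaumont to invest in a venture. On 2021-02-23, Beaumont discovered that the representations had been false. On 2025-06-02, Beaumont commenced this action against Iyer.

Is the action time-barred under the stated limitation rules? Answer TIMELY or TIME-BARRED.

The claim accrued on 2021-02-23 — the later of the 2019-06-21 act and the 2021-02-23 discovery.
The untolled deadline — 4 years after 2021-02-23 — is 2025-02-23.
The 2025-06-02 filing falls after the 2025-02-23 deadline; the claim is time-barred.

TIME-BARRED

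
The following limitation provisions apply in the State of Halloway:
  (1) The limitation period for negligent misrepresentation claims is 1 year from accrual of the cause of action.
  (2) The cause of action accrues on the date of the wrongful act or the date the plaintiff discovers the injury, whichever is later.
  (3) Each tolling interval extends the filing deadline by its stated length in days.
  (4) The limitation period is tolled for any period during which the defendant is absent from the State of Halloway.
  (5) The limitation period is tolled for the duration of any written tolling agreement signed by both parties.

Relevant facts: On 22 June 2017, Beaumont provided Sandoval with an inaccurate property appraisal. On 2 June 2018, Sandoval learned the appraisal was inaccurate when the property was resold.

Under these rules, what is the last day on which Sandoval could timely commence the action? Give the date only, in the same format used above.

Taking the later of the act (22 June 2017) and discovery (2 June 2018), the claim accrued on 2 June 2018.
1 year from 2 June 2018 is 2 June 2019.

2 June 2019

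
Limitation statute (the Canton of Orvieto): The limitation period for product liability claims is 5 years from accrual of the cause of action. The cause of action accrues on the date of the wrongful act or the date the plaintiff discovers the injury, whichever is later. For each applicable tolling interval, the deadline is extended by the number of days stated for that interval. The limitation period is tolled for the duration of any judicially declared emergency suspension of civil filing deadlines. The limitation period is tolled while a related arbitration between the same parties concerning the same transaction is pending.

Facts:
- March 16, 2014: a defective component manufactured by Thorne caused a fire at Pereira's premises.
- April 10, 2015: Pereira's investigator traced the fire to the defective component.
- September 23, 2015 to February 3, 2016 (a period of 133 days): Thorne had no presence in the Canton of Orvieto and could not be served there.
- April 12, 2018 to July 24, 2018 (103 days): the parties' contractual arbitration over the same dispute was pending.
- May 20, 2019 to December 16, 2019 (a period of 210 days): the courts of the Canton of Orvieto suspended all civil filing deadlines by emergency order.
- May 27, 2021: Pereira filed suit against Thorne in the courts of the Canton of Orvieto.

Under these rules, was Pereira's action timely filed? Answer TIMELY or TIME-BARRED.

The claim accrued on April 10, 2015 — the later of the March 16, 2014 act and the April 10, 2015 discovery.
Adding the 5 years base period to April 10, 2015 gives a deadline of April 10, 2020, before any tolling.
Because the pending related arbitration ran from April 12, 2018 to July 24, 2018, the deadline is extended by 103 days to July 22, 2020.
The emergency suspension of filing deadlines from May 20, 2019 to December 16, 2019 tolled the period for 210 days, extending the deadline to February 17, 2021.
No stated provision tolls the period for the defendant's absence, so the interval from September 23, 2015 to February 3, 2016 has no effect on the deadline.
The May 27, 2021 filing falls after the February 17, 2021 deadline; the claim is time-barred.

TIME-BARRED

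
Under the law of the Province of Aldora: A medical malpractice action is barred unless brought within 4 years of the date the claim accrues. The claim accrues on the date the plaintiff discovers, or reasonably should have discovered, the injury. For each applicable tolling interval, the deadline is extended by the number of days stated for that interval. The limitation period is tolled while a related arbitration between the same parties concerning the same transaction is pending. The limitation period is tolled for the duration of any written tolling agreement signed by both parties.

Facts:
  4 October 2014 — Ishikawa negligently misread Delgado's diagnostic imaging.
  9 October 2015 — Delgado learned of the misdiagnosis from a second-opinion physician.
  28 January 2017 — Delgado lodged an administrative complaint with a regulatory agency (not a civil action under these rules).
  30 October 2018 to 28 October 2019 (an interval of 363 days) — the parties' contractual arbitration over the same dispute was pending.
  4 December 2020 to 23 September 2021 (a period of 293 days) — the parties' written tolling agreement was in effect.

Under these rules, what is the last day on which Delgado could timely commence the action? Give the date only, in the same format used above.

The claim did not accrue until Delgado discovered the injury on 9 October 2015; the 4 October 2014 act date does not start the clock under the stated rule.
The untolled deadline — 4 years after 9 October 2015 — is 9 October 2019.
The pending related arbitration from 30 October 2018 to 28 October 2019 tolled the period for 363 days, extending the deadline to 6 October 2020.
The written tolling agreement starting 4 December 2020 came too late — the period had run on 6 October 2020 — and so does not extend the deadline.
None of the other events listed affects the running of the period under the stated rules.

6 October 2020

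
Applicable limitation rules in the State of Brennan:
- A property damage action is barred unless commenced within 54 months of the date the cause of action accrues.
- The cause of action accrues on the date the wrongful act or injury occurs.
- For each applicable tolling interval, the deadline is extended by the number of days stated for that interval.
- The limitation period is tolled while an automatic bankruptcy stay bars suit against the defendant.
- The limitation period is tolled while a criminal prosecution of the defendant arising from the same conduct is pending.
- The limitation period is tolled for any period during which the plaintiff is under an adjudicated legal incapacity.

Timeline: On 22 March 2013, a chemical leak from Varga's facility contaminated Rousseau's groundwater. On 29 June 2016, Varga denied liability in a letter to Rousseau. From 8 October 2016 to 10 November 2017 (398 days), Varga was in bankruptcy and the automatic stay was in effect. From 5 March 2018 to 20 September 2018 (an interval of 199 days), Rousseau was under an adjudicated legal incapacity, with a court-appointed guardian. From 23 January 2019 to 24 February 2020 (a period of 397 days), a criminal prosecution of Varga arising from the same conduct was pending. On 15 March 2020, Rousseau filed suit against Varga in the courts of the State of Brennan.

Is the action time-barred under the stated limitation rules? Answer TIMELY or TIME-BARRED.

The cause of action accrued on 22 March 2013, the date of the act.
The untolled deadline — 54 months after 22 March 2013 — is 22 September 2017.
The period was tolled for 398 days by the automatic bankruptcy stay (8 October 2016 to 10 November 2017), pushing the deadline to 25 October 2018.
The period was tolled for 199 days by the plaintiff's legal incapacity (5 March 2018 to 20 September 2018), pushing the deadline to 12 May 2019.
Because the pending criminal prosecution ran from 23 January 2019 to 24 February 2020, the deadline is extended by 397 days to 12 June 2020.
Nothing else in the chronology tolls or restarts the period.
Rousseau filed on 15 March 2020, before the 12 June 2020 deadline, so the action is timely.

TIMELY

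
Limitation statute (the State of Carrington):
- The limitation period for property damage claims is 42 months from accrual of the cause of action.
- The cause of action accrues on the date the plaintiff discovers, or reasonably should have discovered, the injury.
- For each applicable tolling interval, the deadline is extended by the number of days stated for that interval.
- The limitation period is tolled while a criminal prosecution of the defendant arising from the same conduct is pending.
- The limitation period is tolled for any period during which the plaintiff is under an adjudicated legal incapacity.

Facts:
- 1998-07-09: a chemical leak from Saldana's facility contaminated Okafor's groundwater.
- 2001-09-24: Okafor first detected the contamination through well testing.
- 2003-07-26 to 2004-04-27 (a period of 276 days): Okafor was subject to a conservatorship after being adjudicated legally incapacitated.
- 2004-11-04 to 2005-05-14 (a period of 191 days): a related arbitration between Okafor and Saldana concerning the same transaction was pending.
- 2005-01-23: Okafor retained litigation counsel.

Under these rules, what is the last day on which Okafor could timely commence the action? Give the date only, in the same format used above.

Accrual is tied to discovery, so the period began on 2001-09-24 rather than on 1998-07-09 when the act occurred.
42 months from 2001-09-24 is 2005-03-24.
The period was tolled for 276 days by the plaintiff's legal incapacity (2003-07-26 to 2004-04-27), pushing the deadline to 2005-12-25.
No stated provision tolls the period for a pending arbitration, so the interval from 2004-11-04 to 2005-05-14 has no effect on the deadline.
The other events in the timeline have no effect on the limitation period under the stated rules.

2005-12-25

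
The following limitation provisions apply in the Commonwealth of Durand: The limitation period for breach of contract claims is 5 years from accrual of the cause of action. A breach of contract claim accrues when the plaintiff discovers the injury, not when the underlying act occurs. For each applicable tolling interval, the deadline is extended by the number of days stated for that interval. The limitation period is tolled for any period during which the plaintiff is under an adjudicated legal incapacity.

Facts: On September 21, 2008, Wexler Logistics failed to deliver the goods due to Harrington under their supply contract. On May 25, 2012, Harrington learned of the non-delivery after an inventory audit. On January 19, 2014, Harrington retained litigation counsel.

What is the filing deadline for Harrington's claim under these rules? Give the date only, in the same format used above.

May 25, 2017

Under the discovery rule, the claim accrued on May 25, 2012, when Harrington discovered the injury — not on the September 21, 2008 date of the underlying act.
5 years from May 25, 2012 is May 25, 2017.
None of the other events listed affects the running of the period under the stated rules.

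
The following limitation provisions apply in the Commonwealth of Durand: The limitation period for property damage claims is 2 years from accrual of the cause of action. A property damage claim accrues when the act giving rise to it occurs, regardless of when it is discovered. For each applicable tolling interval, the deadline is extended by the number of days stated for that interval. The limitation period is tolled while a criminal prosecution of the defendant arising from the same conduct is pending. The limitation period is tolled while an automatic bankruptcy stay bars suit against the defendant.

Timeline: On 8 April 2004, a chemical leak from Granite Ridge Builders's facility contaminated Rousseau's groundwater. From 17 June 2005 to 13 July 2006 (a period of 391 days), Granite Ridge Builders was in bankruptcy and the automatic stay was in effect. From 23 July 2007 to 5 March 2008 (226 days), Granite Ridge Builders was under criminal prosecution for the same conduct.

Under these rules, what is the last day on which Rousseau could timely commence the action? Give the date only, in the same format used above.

4 May 2007

The claim accrued on 8 April 2004, when the wrongful act occurred.
Adding the 2 years base period to 8 April 2004 gives a deadline of 8 April 2006, before any tolling.
The automatic bankruptcy stay from 17 June 2005 to 13 July 2006 tolled the period for 391 days, extending the deadline to 4 May 2007.
The pending criminal prosecution from 23 July 2007 to 5 March 2008 began after the period had already run on 4 May 2007, so it has no tolling effect.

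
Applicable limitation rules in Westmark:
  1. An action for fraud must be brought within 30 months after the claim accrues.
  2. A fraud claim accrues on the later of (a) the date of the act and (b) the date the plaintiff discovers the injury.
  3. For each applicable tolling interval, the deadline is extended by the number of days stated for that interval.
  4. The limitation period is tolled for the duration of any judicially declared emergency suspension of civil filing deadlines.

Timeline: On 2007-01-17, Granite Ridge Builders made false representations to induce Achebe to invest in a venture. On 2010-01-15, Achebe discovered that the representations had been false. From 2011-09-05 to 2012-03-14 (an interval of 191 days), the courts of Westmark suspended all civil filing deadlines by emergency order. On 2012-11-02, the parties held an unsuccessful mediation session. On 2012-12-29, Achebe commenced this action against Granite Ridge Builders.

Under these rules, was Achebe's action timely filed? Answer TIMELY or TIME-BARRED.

Taking the later of the act (2007-01-17) and discovery (2010-01-15), the claim accrued on 2010-01-15.
The untolled deadline — 30 months after 2010-01-15 — is 2012-07-15.
The emergency suspension of filing deadlines from 2011-09-05 to 2012-03-14 tolled the period for 191 days, extending the deadline to 2013-01-22.
None of the other events listed affects the running of the period under the stated rules.
Filing on 2012-12-29 beat the 2013-01-22 deadline — the action is timely.

TIMELY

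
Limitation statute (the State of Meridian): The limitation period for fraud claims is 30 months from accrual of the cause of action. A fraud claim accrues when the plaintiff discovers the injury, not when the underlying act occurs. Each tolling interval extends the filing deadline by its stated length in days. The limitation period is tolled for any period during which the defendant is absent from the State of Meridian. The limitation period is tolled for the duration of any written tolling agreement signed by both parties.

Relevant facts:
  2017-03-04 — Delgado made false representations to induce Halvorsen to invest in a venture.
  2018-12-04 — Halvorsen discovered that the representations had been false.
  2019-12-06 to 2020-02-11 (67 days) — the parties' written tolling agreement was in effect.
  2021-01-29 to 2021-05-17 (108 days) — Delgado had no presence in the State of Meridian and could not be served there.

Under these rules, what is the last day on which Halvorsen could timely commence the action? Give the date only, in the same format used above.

2021-11-26

The claim did not accrue until Halvorsen discovered the injury on 2018-12-04; the 2017-03-04 act date does not start the clock under the stated rule.
Adding the 30 months base period to 2018-12-04 gives a deadline of 2021-06-04, before any tolling.
Because the written tolling agreement ran from 2019-12-06 to 2020-02-11, the deadline is extended by 67 days to 2021-08-10.
Because the defendant's absence from the jurisdiction ran from 2021-01-29 to 2021-05-17, the deadline is extended by 108 days to 2021-11-26.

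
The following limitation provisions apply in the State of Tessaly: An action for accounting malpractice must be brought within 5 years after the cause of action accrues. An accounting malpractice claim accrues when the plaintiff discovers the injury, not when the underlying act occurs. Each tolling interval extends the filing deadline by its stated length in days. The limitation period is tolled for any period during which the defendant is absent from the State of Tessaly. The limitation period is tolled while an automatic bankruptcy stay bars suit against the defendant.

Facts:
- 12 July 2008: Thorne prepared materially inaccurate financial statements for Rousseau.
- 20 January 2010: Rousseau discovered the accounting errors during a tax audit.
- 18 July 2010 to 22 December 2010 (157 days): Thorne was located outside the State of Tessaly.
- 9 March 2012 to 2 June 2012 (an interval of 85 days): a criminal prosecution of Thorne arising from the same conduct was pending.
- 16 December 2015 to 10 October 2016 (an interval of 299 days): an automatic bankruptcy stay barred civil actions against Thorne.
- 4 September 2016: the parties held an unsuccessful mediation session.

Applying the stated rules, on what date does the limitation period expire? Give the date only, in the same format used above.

26 June 2015

Under the discovery rule, the claim accrued on 20 January 2010, when Rousseau discovered the injury — not on the 12 July 2008 date of the underlying act.
The untolled deadline — 5 years after 20 January 2010 — is 20 January 2015.
The defendant's absence from the jurisdiction from 18 July 2010 to 22 December 2010 tolled the period for 157 days, extending the deadline to 26 June 2015.
By the time the automatic bankruptcy stay began on 16 December 2015, the limitation period had already expired on 26 June 2015; that interval cannot revive it.
The pending criminal prosecution from 9 March 2012 to 2 June 2012 does not toll the period, because no stated rule makes a criminal prosecution a tolling event.
None of the other events listed affects the running of the period under the stated rules.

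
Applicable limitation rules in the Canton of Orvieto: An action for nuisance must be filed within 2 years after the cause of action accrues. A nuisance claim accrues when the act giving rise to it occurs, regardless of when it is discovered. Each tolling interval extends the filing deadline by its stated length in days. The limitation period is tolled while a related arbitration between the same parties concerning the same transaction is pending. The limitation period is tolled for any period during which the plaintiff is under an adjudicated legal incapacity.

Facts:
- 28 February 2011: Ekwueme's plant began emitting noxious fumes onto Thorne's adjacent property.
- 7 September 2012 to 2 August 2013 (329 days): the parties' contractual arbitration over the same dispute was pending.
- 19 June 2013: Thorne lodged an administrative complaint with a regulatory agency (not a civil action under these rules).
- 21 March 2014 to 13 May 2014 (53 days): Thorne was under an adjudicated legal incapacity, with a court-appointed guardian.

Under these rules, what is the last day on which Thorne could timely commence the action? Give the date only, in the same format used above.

23 January 2014

The limitation period began to run on 28 February 2011.
The untolled deadline — 2 years after 28 February 2011 — is 28 February 2013.
The period was tolled for 329 days by the pending related arbitration (7 September 2012 to 2 August 2013), pushing the deadline to 23 January 2014.
The plaintiff's legal incapacity from 21 March 2014 to 13 May 2014 began after the period had already run on 23 January 2014, so it has no tolling effect.
The other events in the timeline have no effect on the limitation period under the stated rules.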